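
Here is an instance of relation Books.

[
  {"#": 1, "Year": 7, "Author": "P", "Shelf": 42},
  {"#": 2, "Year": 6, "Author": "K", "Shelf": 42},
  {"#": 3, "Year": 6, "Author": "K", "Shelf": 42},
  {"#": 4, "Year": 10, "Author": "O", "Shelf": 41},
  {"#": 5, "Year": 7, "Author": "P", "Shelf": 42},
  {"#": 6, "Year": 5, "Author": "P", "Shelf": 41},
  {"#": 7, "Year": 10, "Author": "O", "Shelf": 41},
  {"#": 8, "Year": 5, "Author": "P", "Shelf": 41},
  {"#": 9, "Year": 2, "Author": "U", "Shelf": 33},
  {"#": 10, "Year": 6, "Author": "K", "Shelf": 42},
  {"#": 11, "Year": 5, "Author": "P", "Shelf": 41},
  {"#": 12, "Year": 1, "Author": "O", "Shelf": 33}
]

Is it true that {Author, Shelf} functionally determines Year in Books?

Yes

(Author=P, Shelf=42): rows 1, 5 → Year = 7, 7 ✓
(Author=K, Shelf=42): rows 2, 3, 10 → Year = 6, 6, 6 ✓
(Author=O, Shelf=41): rows 4, 7 → Year = 10, 10 ✓
(Author=P, Shelf=41): rows 6, 8, 11 → Year = 5, 5, 5 ✓
(Author=U, Shelf=33): row 9 → Year = 2 ✓
(Author=O, Shelf=33): row 12 → Year = 1 ✓
Every {Author, Shelf} value is associated with a single Year value, so {Author, Shelf} → Year holds.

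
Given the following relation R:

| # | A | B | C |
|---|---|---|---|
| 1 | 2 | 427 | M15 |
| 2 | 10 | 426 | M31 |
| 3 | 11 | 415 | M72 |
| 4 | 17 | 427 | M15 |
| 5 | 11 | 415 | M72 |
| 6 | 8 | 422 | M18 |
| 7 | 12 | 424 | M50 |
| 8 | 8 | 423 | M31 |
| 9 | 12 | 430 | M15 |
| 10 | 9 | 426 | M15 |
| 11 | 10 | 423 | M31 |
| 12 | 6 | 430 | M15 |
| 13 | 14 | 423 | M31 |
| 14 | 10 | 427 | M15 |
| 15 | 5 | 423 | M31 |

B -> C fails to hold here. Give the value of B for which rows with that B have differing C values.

426

B=427: rows 1, 4, 14 → C = M15, M15, M15 ✓
B=426: rows 2, 10 → C takes values {M31, M15} — violation
B=415: rows 3, 5 → C = M72, M72 ✓
B=422: row 6 → C = M18 ✓
B=424: row 7 → C = M50 ✓
B=423: rows 8, 11, 13, 15 → C = M31, M31, M31, M31 ✓
B=430: rows 9, 12 → C = M15, M15 ✓
The only B value with inconsistent C is B=426.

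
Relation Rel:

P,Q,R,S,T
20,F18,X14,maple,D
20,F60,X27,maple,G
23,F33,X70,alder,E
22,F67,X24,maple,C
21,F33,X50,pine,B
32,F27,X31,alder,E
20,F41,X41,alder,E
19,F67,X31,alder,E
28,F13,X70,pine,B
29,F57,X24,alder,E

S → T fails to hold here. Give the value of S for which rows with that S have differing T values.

maple

S=maple: 3 rows → T takes values {D, G, C} — violation
S=alder: 5 rows → T = E, E, E, E, E ✓
S=pine: 2 rows → T = B, B ✓
The only S value with inconsistent T is S=maple.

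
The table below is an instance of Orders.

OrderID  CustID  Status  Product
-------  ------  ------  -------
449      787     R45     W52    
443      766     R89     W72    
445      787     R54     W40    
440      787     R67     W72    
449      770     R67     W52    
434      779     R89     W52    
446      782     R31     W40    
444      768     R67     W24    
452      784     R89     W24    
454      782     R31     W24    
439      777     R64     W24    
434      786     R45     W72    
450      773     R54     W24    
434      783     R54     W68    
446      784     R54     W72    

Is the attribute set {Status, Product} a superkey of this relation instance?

Yes

All 15 rows have distinct {Status, Product} values, so {Status, Product} → (all attributes) holds and {Status, Product} is a superkey.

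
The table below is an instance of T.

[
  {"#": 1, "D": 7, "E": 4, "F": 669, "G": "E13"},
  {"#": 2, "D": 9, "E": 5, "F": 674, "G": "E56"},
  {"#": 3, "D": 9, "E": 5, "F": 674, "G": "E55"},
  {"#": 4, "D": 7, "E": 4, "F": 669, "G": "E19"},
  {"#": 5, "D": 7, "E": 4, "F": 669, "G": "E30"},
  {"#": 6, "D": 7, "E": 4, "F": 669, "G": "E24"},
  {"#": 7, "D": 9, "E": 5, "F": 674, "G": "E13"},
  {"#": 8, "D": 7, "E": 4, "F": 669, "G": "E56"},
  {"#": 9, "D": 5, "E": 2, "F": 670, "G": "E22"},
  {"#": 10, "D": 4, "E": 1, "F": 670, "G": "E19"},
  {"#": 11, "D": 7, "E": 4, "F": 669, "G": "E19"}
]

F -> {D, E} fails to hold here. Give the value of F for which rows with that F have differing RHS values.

670

F=669: rows 1, 4, 5, 6, 8, 11 → {D,E} = (7, 4), (7, 4), (7, 4), (7, 4), (7, 4), (7, 4) ✓
F=674: rows 2, 3, 7 → {D,E} = (9, 5), (9, 5), (9, 5) ✓
F=670: rows 9, 10 → {D,E} takes values {(5, 2), (4, 1)} — violation
The only F value with inconsistent RHS is F=670.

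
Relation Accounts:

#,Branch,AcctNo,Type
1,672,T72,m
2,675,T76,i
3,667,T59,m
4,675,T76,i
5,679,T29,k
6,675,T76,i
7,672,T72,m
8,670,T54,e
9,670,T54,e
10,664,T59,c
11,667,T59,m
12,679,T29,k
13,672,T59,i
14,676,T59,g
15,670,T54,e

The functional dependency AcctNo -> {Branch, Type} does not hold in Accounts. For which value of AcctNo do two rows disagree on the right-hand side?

AcctNo=T72: rows 1, 7 → {Branch,Type} = (672, m), (672, m) ✓
AcctNo=T76: rows 2, 4, 6 → {Branch,Type} = (675, i), (675, i), (675, i) ✓
AcctNo=T59: rows 3, 10, 11, 13, 14 → {Branch,Type} takes values {(667, m), (664, c), (672, i), (676, g)} — violation
AcctNo=T29: rows 5, 12 → {Branch,Type} = (679, k), (679, k) ✓
AcctNo=T54: rows 8, 9, 15 → {Branch,Type} = (670, e), (670, e), (670, e) ✓
The only AcctNo value with inconsistent RHS is AcctNo=T59.

T59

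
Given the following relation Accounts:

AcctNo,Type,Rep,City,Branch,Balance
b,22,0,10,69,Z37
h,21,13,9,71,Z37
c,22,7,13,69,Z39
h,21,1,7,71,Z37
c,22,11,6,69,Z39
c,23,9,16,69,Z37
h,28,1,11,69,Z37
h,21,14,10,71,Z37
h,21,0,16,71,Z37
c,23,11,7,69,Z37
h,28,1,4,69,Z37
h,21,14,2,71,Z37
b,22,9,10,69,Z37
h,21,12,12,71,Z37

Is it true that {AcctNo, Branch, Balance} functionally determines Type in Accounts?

(AcctNo=b, Branch=69, Balance=Z37): 2 rows → Type = 22, 22 ✓
(AcctNo=h, Branch=71, Balance=Z37): 6 rows → Type = 21, 21, 21, 21, 21, 21 ✓
(AcctNo=c, Branch=69, Balance=Z39): 2 rows → Type = 22, 22 ✓
(AcctNo=c, Branch=69, Balance=Z37): 2 rows → Type = 23, 23 ✓
(AcctNo=h, Branch=69, Balance=Z37): 2 rows → Type = 28, 28 ✓
Every {AcctNo, Branch, Balance} value is associated with a single Type value, so {AcctNo, Branch, Balance} → Type holds.

Yes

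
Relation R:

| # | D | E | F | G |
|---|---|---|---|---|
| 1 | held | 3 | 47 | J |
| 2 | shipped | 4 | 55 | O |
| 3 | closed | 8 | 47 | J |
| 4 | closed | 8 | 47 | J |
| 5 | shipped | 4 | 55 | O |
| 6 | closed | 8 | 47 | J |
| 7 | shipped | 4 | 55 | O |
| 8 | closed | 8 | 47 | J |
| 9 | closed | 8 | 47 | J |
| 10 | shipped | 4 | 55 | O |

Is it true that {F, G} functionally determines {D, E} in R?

(F=47, G=J): rows 1, 3, 4, 6, 8, 9 → {D,E} takes values {(held, 3), (closed, 8)} — violation
(F=55, G=O): rows 2, 5, 7, 10 → {D,E} = (shipped, 4), (shipped, 4), (shipped, 4), (shipped, 4) ✓
Two rows agree on {F, G} but differ on {D, E}, so {F, G} → {D, E} does not hold.

No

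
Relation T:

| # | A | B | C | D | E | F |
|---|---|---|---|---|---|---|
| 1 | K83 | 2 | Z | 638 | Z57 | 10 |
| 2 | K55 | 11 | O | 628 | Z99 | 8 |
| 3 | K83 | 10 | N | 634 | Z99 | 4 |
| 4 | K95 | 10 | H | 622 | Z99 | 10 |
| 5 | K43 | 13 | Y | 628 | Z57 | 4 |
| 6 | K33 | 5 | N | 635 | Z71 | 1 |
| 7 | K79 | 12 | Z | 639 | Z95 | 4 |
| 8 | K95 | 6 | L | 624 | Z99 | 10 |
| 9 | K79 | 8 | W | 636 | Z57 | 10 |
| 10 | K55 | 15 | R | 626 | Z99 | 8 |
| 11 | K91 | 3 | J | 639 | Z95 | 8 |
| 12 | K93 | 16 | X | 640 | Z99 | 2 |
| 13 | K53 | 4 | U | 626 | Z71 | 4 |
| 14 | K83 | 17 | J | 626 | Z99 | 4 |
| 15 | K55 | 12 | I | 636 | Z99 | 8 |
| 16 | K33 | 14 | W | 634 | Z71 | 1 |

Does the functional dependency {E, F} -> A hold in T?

No

(E=Z57, F=10): rows 1, 9 → A takes values {K83, K79} — violation
(E=Z99, F=8): rows 2, 10, 15 → A = K55, K55, K55 ✓
(E=Z99, F=4): rows 3, 14 → A = K83, K83 ✓
(E=Z99, F=10): rows 4, 8 → A = K95, K95 ✓
(E=Z57, F=4): row 5 → A = K43 ✓
(E=Z71, F=1): rows 6, 16 → A = K33, K33 ✓
(E=Z95, F=4): row 7 → A = K79 ✓
(E=Z95, F=8): row 11 → A = K91 ✓
(E=Z99, F=2): row 12 → A = K93 ✓
(E=Z71, F=4): row 13 → A = K53 ✓
Two rows agree on {E, F} but differ on A, so {E, F} -> A does not hold.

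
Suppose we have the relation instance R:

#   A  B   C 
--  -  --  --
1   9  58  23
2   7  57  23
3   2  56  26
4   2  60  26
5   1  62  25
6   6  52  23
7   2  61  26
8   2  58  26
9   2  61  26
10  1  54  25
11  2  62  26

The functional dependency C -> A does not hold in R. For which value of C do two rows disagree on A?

23

C=23: rows 1, 2, 6 → A takes values {9, 7, 6} — violation
C=26: rows 3, 4, 7, 8, 9, 11 → A = 2, 2, 2, 2, 2, 2 ✓
C=25: rows 5, 10 → A = 1, 1 ✓
The only C value with inconsistent A is C=23.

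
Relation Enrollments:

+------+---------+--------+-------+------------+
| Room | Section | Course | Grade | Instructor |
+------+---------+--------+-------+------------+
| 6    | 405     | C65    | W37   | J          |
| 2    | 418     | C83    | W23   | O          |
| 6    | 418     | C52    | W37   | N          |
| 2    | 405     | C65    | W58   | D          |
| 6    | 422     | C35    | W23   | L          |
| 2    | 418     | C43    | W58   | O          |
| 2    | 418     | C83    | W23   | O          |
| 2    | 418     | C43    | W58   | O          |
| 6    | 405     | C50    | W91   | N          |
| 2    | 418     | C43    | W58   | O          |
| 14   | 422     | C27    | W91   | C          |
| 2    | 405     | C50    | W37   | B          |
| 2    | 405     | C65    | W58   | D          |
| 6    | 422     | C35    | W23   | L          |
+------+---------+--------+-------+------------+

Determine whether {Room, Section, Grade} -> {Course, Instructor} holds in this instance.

Yes

(Room=6, Section=405, Grade=W37): 1 row → {Course,Instructor} = (C65, J) ✓
(Room=2, Section=418, Grade=W23): 2 rows → {Course,Instructor} = (C83, O), (C83, O) ✓
(Room=6, Section=418, Grade=W37): 1 row → {Course,Instructor} = (C52, N) ✓
(Room=2, Section=405, Grade=W58): 2 rows → {Course,Instructor} = (C65, D), (C65, D) ✓
(Room=6, Section=422, Grade=W23): 2 rows → {Course,Instructor} = (C35, L), (C35, L) ✓
(Room=2, Section=418, Grade=W58): 3 rows → {Course,Instructor} = (C43, O), (C43, O), (C43, O) ✓
(Room=6, Section=405, Grade=W91): 1 row → {Course,Instructor} = (C50, N) ✓
(Room=14, Section=422, Grade=W91): 1 row → {Course,Instructor} = (C27, C) ✓
(Room=2, Section=405, Grade=W37): 1 row → {Course,Instructor} = (C50, B) ✓
Every {Room, Section, Grade} value is associated with a single {Course, Instructor} value, so {Room, Section, Grade} -> {Course, Instructor} holds.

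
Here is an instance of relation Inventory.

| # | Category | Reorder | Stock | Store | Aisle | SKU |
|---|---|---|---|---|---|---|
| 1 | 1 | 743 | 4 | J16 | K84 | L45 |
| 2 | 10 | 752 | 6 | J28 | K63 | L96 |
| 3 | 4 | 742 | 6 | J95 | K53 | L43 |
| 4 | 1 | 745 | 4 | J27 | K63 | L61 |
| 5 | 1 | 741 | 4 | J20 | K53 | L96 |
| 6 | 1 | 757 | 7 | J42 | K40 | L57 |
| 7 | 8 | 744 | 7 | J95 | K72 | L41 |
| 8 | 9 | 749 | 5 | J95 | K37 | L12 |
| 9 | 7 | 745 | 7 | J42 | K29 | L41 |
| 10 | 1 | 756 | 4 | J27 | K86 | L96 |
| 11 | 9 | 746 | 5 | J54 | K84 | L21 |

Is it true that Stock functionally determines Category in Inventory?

Stock=4: rows 1, 4, 5, 10 → Category = 1, 1, 1, 1 ✓
Stock=6: rows 2, 3 → Category takes values {10, 4} — violation
Stock=7: rows 6, 7, 9 → Category takes values {1, 8, 7} — violation
Stock=5: rows 8, 11 → Category = 9, 9 ✓
Two rows agree on Stock but differ on Category, so Stock → Category does not hold.

No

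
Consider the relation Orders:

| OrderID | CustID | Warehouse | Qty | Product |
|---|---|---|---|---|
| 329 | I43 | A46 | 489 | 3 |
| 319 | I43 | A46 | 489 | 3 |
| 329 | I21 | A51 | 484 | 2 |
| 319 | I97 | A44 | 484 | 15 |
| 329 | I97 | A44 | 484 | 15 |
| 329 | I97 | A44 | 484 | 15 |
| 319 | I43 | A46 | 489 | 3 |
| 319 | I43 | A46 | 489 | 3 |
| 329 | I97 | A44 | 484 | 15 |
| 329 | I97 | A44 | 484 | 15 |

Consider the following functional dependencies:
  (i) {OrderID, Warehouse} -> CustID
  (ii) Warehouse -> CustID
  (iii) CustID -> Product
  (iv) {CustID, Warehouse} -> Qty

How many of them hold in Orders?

(i) {OrderID, Warehouse} -> CustID: every LHS value maps to a single RHS value — holds.
(ii) Warehouse -> CustID: every LHS value maps to a single RHS value — holds.
(iii) CustID -> Product: every LHS value maps to a single RHS value — holds.
(iv) {CustID, Warehouse} -> Qty: every LHS value maps to a single RHS value — holds.
4 of the 4 dependencies hold.

4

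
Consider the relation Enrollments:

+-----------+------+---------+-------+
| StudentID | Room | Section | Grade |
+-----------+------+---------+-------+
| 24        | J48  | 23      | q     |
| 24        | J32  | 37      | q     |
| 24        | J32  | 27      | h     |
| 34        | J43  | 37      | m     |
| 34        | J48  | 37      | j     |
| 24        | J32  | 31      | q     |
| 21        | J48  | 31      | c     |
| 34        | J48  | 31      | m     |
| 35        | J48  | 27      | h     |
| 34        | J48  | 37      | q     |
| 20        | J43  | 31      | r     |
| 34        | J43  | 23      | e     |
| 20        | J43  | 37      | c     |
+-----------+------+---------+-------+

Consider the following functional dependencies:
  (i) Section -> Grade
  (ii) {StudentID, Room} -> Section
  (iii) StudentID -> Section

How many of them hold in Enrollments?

0

(i) Section -> Grade: Section=23: 2 rows → Grade takes values {q, e} — violation; Section=37: 5 rows → Grade takes values {q, m, j, c} — violation; Section=31: 4 rows → Grade takes values {q, c, m, r} — violation — fails.
(ii) {StudentID, Room} -> Section: (StudentID=24, Room=J32): 3 rows → Section takes values {37, 27, 31} — violation; (StudentID=34, Room=J43): 2 rows → Section takes values {37, 23} — violation; (StudentID=34, Room=J48): 3 rows → Section takes values {37, 31} — violation; (StudentID=20, Room=J43): 2 rows → Section takes values {31, 37} — violation — fails.
(iii) StudentID -> Section: StudentID=24: 4 rows → Section takes values {23, 37, 27, 31} — violation; StudentID=34: 5 rows → Section takes values {37, 31, 23} — violation; StudentID=20: 2 rows → Section takes values {31, 37} — violation — fails.
None of the 3 dependencies hold.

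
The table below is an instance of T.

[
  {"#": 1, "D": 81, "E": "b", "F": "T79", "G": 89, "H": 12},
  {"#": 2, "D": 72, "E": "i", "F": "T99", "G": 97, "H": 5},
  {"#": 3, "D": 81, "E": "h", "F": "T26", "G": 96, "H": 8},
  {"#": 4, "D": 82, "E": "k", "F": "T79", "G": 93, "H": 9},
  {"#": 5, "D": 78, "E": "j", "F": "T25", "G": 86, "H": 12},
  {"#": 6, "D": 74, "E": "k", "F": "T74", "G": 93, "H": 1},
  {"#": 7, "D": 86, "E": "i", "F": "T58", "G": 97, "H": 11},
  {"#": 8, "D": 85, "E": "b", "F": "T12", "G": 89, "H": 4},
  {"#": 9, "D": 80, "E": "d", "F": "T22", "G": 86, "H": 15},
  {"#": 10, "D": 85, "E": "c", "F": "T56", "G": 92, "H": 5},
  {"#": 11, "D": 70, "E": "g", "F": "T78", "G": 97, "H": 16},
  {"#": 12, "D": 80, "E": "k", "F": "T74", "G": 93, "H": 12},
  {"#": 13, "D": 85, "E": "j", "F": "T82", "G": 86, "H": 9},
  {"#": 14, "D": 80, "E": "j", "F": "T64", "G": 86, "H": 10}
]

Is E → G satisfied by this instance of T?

Yes

E=b: rows 1, 8 → G = 89, 89 ✓
E=i: rows 2, 7 → G = 97, 97 ✓
E=h: row 3 → G = 96 ✓
E=k: rows 4, 6, 12 → G = 93, 93, 93 ✓
E=j: rows 5, 13, 14 → G = 86, 86, 86 ✓
E=d: row 9 → G = 86 ✓
E=c: row 10 → G = 92 ✓
E=g: row 11 → G = 97 ✓
Every E value is associated with a single G value, so E → G holds.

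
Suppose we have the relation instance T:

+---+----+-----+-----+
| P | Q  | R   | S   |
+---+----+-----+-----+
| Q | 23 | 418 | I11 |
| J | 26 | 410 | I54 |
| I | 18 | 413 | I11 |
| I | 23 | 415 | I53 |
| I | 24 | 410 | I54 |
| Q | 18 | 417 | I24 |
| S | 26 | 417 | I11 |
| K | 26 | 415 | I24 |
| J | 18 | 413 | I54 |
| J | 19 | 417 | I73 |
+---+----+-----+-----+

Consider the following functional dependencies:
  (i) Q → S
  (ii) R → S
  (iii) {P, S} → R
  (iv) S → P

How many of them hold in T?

(i) Q → S: Q=23: 2 rows → S takes values {I11, I53} — violation; Q=26: 3 rows → S takes values {I54, I11, I24} — violation; Q=18: 3 rows → S takes values {I11, I24, I54} — violation — fails.
(ii) R → S: R=413: 2 rows → S takes values {I11, I54} — violation; R=415: 2 rows → S takes values {I53, I24} — violation; R=417: 3 rows → S takes values {I24, I11, I73} — violation — fails.
(iii) {P, S} → R: (P=J, S=I54): 2 rows → R takes values {410, 413} — violation — fails.
(iv) S → P: S=I11: 3 rows → P takes values {Q, I, S} — violation; S=I54: 3 rows → P takes values {J, I} — violation; S=I24: 2 rows → P takes values {Q, K} — violation — fails.
None of the 4 dependencies hold.

0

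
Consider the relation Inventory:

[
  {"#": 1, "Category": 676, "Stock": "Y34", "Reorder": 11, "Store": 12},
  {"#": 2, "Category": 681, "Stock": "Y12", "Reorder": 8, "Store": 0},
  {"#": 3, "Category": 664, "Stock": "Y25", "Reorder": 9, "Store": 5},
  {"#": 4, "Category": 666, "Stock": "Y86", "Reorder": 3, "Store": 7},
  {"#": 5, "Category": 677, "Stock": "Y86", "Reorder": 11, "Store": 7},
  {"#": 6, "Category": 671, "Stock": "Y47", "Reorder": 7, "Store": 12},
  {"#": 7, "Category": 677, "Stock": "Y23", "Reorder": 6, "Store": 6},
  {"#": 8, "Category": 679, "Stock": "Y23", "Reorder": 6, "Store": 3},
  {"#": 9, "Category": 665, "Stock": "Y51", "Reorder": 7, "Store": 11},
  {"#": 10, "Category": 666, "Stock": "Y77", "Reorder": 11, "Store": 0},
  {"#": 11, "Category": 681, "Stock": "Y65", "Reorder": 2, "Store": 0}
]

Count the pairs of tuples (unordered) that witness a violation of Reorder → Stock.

4

Reorder=11: violating pairs (1,5), (1,10), (5,10) — 3 pairs.
Reorder=7: violating pairs (6,9) — 1 pair.
Reorder=6: all 2 rows agree on Stock — 0 pairs.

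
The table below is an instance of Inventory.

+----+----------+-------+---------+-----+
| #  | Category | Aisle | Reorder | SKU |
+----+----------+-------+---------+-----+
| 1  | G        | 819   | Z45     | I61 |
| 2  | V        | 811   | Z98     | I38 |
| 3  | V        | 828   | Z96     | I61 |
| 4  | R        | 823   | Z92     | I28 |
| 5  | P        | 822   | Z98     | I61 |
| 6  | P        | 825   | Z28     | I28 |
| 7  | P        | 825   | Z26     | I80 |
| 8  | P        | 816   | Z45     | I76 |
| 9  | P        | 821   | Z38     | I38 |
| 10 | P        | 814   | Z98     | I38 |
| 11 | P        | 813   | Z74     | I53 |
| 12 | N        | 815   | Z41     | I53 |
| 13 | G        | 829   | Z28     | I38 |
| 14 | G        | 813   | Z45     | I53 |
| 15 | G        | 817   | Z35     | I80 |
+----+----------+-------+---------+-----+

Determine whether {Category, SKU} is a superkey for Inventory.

No

Rows 9 and 10 have the same {Category, SKU} value (Category=P, SKU=I38) but are distinct tuples, so {Category, SKU} does not determine every attribute — not a superkey.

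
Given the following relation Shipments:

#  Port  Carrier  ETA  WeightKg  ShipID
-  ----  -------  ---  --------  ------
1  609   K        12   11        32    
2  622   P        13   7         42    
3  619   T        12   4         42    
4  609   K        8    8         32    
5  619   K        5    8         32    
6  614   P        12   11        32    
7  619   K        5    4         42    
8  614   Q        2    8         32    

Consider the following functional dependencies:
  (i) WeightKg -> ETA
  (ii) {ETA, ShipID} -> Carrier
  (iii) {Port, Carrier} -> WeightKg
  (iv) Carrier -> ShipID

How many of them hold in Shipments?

0

(i) WeightKg -> ETA: WeightKg=4: rows 3, 7 → ETA takes values {12, 5} — violation; WeightKg=8: rows 4, 5, 8 → ETA takes values {8, 5, 2} — violation — fails.
(ii) {ETA, ShipID} -> Carrier: (ETA=12, ShipID=32): rows 1, 6 → Carrier takes values {K, P} — violation — fails.
(iii) {Port, Carrier} -> WeightKg: (Port=609, Carrier=K): rows 1, 4 → WeightKg takes values {11, 8} — violation; (Port=619, Carrier=K): rows 5, 7 → WeightKg takes values {8, 4} — violation — fails.
(iv) Carrier -> ShipID: Carrier=K: rows 1, 4, 5, 7 → ShipID takes values {32, 42} — violation; Carrier=P: rows 2, 6 → ShipID takes values {42, 32} — violation — fails.
None of the 4 dependencies hold.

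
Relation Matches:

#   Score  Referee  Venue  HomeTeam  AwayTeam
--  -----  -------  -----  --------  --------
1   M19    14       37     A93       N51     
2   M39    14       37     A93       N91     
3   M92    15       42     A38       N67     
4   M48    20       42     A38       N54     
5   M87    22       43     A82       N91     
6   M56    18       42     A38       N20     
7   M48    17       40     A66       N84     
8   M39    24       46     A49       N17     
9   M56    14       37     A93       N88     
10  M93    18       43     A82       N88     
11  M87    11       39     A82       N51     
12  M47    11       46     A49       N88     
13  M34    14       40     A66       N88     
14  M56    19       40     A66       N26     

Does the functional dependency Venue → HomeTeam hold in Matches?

Venue=37: rows 1, 2, 9 → HomeTeam = A93, A93, A93 ✓
Venue=42: rows 3, 4, 6 → HomeTeam = A38, A38, A38 ✓
Venue=43: rows 5, 10 → HomeTeam = A82, A82 ✓
Venue=40: rows 7, 13, 14 → HomeTeam = A66, A66, A66 ✓
Venue=46: rows 8, 12 → HomeTeam = A49, A49 ✓
Venue=39: row 11 → HomeTeam = A82 ✓
Every Venue value is associated with a single HomeTeam value, so Venue → HomeTeam holds.

Yes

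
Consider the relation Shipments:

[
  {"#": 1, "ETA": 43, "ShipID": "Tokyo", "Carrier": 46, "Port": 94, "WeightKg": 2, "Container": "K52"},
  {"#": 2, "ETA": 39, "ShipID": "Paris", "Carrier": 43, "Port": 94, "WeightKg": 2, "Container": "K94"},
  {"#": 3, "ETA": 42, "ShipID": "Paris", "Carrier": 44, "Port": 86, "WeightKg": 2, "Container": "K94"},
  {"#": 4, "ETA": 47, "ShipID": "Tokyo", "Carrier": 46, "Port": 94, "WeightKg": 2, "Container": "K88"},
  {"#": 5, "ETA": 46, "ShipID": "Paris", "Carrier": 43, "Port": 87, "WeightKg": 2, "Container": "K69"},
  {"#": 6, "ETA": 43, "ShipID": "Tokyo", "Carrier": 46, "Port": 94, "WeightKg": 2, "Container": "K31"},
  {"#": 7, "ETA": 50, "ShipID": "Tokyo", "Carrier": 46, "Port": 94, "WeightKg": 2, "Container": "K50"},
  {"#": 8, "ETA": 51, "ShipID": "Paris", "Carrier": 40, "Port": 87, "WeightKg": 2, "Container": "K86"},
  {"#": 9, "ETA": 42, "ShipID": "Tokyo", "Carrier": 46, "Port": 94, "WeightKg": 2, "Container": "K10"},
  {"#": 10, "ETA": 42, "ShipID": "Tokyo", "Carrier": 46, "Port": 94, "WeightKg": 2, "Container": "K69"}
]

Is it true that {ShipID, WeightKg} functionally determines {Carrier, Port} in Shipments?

(ShipID=Tokyo, WeightKg=2): rows 1, 4, 6, 7, 9, 10 → {Carrier,Port} = (46, 94), (46, 94), (46, 94), (46, 94), (46, 94), (46, 94) ✓
(ShipID=Paris, WeightKg=2): rows 2, 3, 5, 8 → {Carrier,Port} takes values {(43, 94), (44, 86), (43, 87), (40, 87)} — violation
Two rows agree on {ShipID, WeightKg} but differ on {Carrier, Port}, so {ShipID, WeightKg} → {Carrier, Port} does not hold.

No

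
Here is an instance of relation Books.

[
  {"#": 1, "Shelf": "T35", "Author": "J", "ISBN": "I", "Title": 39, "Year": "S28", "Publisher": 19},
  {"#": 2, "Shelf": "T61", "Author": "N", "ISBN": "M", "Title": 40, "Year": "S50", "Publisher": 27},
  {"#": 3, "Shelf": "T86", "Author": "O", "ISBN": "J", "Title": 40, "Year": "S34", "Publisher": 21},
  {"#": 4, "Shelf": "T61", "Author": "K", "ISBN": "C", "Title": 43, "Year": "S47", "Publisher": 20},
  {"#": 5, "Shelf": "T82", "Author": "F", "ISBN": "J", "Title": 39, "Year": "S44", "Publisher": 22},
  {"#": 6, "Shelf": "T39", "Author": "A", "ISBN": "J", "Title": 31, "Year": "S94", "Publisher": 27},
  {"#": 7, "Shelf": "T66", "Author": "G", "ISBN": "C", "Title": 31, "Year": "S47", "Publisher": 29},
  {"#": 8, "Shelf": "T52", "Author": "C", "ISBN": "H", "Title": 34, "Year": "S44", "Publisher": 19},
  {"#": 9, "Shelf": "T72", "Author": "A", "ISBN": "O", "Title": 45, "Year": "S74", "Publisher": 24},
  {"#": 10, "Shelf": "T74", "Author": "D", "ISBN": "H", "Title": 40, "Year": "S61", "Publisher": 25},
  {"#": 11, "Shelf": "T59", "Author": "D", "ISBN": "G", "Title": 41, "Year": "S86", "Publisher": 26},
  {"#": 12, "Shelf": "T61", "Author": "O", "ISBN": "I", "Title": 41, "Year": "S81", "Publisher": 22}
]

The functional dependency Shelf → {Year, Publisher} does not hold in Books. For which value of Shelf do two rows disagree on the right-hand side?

Shelf=T35: row 1 → {Year,Publisher} = (S28, 19) ✓
Shelf=T61: rows 2, 4, 12 → {Year,Publisher} takes values {(S50, 27), (S47, 20), (S81, 22)} — violation
Shelf=T86: row 3 → {Year,Publisher} = (S34, 21) ✓
Shelf=T82: row 5 → {Year,Publisher} = (S44, 22) ✓
Shelf=T39: row 6 → {Year,Publisher} = (S94, 27) ✓
Shelf=T66: row 7 → {Year,Publisher} = (S47, 29) ✓
Shelf=T52: row 8 → {Year,Publisher} = (S44, 19) ✓
Shelf=T72: row 9 → {Year,Publisher} = (S74, 24) ✓
Shelf=T74: row 10 → {Year,Publisher} = (S61, 25) ✓
Shelf=T59: row 11 → {Year,Publisher} = (S86, 26) ✓
The only Shelf value with inconsistent RHS is Shelf=T61.

T61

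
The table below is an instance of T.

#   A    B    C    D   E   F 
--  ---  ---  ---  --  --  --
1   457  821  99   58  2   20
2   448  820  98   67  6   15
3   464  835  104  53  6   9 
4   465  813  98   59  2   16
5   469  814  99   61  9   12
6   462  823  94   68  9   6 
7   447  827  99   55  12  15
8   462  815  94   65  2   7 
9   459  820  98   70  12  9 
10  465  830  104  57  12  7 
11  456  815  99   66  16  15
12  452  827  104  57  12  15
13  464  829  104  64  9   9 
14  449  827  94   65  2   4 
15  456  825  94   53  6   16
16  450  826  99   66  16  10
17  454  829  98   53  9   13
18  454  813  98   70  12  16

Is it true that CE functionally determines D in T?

(C=99, E=2): row 1 → D = 58 ✓
(C=98, E=6): row 2 → D = 67 ✓
(C=104, E=6): row 3 → D = 53 ✓
(C=98, E=2): row 4 → D = 59 ✓
(C=99, E=9): row 5 → D = 61 ✓
(C=94, E=9): row 6 → D = 68 ✓
(C=99, E=12): row 7 → D = 55 ✓
(C=94, E=2): rows 8, 14 → D = 65, 65 ✓
(C=98, E=12): rows 9, 18 → D = 70, 70 ✓
(C=104, E=12): rows 10, 12 → D = 57, 57 ✓
(C=99, E=16): rows 11, 16 → D = 66, 66 ✓
(C=104, E=9): row 13 → D = 64 ✓
(C=94, E=6): row 15 → D = 53 ✓
(C=98, E=9): row 17 → D = 53 ✓
Every CE value is associated with a single D value, so CE -> D holds.

Yes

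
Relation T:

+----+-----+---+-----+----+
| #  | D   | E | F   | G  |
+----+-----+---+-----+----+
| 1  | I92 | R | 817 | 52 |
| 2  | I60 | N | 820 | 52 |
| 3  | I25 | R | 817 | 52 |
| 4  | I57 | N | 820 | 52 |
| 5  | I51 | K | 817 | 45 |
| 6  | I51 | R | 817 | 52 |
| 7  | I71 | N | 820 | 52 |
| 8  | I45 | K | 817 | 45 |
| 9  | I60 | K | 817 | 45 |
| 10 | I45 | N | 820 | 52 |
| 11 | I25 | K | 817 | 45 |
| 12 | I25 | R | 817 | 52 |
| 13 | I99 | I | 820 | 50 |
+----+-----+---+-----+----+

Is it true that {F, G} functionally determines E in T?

(F=817, G=52): rows 1, 3, 6, 12 → E = R, R, R, R ✓
(F=820, G=52): rows 2, 4, 7, 10 → E = N, N, N, N ✓
(F=817, G=45): rows 5, 8, 9, 11 → E = K, K, K, K ✓
(F=820, G=50): row 13 → E = I ✓
Every {F, G} value is associated with a single E value, so {F, G} → E holds.

Yes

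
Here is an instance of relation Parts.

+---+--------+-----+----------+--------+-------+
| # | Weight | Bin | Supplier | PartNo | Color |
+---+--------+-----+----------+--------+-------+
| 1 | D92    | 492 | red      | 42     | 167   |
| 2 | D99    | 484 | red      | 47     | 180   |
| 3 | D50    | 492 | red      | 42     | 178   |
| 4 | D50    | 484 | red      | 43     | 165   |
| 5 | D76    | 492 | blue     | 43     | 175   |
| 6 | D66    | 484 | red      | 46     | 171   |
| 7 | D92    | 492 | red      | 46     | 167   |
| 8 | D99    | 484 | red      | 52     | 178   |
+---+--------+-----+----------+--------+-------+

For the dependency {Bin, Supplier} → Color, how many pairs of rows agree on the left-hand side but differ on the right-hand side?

8

(Bin=492, Supplier=red): violating pairs (1,3), (3,7) — 2 pairs.
(Bin=484, Supplier=red): violating pairs (2,4), (2,6), (2,8), (4,6), (4,8), (6,8) — 6 pairs.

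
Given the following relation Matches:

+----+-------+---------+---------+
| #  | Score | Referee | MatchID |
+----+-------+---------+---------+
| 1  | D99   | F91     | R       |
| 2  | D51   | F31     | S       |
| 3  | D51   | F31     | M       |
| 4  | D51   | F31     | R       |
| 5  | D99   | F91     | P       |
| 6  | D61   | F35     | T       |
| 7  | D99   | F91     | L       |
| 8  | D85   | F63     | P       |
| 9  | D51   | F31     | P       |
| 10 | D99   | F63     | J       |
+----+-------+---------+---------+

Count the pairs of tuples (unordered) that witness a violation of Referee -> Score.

Referee=F91: all 3 rows agree on Score — 0 pairs.
Referee=F31: all 4 rows agree on Score — 0 pairs.
Referee=F63: violating pairs (8,10) — 1 pair.

1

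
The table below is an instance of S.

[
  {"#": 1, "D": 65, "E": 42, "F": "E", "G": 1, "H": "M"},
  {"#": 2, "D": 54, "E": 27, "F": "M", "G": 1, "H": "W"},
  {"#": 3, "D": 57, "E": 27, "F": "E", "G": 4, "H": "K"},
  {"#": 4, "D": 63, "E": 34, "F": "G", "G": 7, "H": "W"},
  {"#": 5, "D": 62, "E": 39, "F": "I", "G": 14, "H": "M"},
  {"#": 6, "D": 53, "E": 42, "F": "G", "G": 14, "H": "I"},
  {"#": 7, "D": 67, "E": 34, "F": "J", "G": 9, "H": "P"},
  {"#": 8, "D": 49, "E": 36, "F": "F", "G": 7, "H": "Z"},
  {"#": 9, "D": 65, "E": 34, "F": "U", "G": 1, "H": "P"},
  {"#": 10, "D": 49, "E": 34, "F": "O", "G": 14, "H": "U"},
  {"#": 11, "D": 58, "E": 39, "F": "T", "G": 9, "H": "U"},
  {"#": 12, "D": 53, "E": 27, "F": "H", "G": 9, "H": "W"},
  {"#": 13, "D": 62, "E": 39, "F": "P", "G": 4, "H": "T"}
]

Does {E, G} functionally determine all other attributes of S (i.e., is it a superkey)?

All 13 rows have distinct {E, G} values, so {E, G} → (all attributes) holds and {E, G} is a superkey.

Yes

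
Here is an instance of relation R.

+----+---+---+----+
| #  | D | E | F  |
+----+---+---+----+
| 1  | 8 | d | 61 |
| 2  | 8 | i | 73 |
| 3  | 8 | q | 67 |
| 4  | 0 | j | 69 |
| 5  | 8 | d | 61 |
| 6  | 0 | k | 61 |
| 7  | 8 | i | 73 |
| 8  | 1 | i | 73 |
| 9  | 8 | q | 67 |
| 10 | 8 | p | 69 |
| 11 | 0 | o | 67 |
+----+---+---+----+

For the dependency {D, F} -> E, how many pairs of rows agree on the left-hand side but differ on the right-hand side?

0

(D=8, F=61): all 2 rows agree on E — 0 pairs.
(D=8, F=73): all 2 rows agree on E — 0 pairs.
(D=8, F=67): all 2 rows agree on E — 0 pairs.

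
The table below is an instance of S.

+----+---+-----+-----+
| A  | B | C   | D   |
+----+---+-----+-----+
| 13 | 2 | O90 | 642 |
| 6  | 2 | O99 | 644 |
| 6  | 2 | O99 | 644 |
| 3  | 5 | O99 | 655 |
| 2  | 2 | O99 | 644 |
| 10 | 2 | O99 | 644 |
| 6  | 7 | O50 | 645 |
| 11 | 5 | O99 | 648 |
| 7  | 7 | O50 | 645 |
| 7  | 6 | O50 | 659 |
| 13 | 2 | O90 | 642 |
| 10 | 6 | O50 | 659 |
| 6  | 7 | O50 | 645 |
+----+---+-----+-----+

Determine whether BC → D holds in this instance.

No

(B=2, C=O90): 2 rows → D = 642, 642 ✓
(B=2, C=O99): 4 rows → D = 644, 644, 644, 644 ✓
(B=5, C=O99): 2 rows → D takes values {655, 648} — violation
(B=7, C=O50): 3 rows → D = 645, 645, 645 ✓
(B=6, C=O50): 2 rows → D = 659, 659 ✓
Two rows agree on BC but differ on D, so BC → D does not hold.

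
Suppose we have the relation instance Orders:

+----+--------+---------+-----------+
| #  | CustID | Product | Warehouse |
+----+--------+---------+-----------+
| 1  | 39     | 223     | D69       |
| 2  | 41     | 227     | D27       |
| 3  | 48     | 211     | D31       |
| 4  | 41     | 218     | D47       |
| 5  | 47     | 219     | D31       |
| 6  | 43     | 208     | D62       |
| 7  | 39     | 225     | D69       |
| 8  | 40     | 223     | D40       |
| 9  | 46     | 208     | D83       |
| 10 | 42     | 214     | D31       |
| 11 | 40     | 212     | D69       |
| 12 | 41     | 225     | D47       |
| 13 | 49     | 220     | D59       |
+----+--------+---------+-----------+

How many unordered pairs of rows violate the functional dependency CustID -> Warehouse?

3

CustID=39: all 2 rows agree on Warehouse — 0 pairs.
CustID=41: violating pairs (2,4), (2,12) — 2 pairs.
CustID=40: violating pairs (8,11) — 1 pair.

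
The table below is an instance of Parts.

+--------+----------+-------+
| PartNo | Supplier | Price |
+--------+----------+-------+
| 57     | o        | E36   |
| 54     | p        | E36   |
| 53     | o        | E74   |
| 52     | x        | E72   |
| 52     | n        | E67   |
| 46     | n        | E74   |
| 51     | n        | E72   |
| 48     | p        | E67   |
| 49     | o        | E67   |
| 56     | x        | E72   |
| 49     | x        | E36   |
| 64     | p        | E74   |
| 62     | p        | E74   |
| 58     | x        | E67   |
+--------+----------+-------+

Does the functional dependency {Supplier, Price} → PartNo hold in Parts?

No

(Supplier=o, Price=E36): 1 row → PartNo = 57 ✓
(Supplier=p, Price=E36): 1 row → PartNo = 54 ✓
(Supplier=o, Price=E74): 1 row → PartNo = 53 ✓
(Supplier=x, Price=E72): 2 rows → PartNo takes values {52, 56} — violation
(Supplier=n, Price=E67): 1 row → PartNo = 52 ✓
(Supplier=n, Price=E74): 1 row → PartNo = 46 ✓
(Supplier=n, Price=E72): 1 row → PartNo = 51 ✓
(Supplier=p, Price=E67): 1 row → PartNo = 48 ✓
(Supplier=o, Price=E67): 1 row → PartNo = 49 ✓
(Supplier=x, Price=E36): 1 row → PartNo = 49 ✓
(Supplier=p, Price=E74): 2 rows → PartNo takes values {64, 62} — violation
(Supplier=x, Price=E67): 1 row → PartNo = 58 ✓
Two rows agree on {Supplier, Price} but differ on PartNo, so {Supplier, Price} → PartNo does not hold.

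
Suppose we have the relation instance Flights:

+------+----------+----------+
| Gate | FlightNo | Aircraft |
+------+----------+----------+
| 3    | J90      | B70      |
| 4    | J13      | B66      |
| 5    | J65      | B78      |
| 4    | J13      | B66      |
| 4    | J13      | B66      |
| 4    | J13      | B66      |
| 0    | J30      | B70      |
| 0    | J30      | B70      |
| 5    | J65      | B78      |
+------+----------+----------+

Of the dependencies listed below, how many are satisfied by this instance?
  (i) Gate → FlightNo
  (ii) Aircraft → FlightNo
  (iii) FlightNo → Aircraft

2

(i) Gate → FlightNo: every LHS value maps to a single RHS value — holds.
(ii) Aircraft → FlightNo: Aircraft=B70: 3 rows → FlightNo takes values {J90, J30} — violation — fails.
(iii) FlightNo → Aircraft: every LHS value maps to a single RHS value — holds.
2 of the 3 dependencies hold.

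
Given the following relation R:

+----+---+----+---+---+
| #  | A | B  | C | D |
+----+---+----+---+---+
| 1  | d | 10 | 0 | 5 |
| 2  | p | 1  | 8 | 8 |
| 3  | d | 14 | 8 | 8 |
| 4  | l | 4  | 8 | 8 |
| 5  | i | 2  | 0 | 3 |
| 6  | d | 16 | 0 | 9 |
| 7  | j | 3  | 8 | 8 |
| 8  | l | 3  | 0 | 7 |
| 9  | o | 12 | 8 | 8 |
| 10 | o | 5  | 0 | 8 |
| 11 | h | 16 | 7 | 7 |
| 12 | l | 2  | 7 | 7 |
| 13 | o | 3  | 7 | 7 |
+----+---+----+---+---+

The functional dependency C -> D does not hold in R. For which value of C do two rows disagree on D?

0

C=0: rows 1, 5, 6, 8, 10 → D takes values {5, 3, 9, 7, 8} — violation
C=8: rows 2, 3, 4, 7, 9 → D = 8, 8, 8, 8, 8 ✓
C=7: rows 11, 12, 13 → D = 7, 7, 7 ✓
The only C value with inconsistent D is C=0.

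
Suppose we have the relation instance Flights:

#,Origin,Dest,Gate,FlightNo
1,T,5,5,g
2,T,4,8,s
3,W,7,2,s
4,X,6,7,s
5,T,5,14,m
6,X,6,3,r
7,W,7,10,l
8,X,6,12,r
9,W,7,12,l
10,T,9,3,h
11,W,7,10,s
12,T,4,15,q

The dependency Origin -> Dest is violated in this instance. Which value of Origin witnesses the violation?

Origin=T: rows 1, 2, 5, 10, 12 → Dest takes values {5, 4, 9} — violation
Origin=W: rows 3, 7, 9, 11 → Dest = 7, 7, 7, 7 ✓
Origin=X: rows 4, 6, 8 → Dest = 6, 6, 6 ✓
The only Origin value with inconsistent Dest is Origin=T.

T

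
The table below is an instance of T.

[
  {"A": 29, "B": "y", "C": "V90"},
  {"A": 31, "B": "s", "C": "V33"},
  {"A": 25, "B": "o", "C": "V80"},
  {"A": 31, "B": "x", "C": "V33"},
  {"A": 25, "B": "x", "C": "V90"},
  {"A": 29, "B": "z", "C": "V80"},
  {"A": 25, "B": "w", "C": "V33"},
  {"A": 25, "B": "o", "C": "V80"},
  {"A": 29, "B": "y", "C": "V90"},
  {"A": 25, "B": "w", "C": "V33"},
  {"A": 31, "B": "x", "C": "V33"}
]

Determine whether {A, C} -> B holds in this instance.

(A=29, C=V90): 2 rows → B = y, y ✓
(A=31, C=V33): 3 rows → B takes values {s, x} — violation
(A=25, C=V80): 2 rows → B = o, o ✓
(A=25, C=V90): 1 row → B = x ✓
(A=29, C=V80): 1 row → B = z ✓
(A=25, C=V33): 2 rows → B = w, w ✓
Two rows agree on {A, C} but differ on B, so {A, C} -> B does not hold.

No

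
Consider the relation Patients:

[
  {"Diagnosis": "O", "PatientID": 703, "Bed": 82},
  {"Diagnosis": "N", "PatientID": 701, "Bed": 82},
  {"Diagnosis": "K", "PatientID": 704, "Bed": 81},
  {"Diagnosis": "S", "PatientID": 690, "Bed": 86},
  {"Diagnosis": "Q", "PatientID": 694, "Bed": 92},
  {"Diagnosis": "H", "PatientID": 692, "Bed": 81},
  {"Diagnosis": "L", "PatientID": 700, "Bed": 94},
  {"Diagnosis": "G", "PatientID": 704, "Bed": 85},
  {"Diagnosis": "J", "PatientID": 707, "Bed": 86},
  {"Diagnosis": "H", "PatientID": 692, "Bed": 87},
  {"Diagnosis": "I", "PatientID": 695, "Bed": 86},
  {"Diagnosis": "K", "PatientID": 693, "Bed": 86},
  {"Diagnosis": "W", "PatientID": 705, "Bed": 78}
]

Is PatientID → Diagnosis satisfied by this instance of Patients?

No

PatientID=703: 1 row → Diagnosis = O ✓
PatientID=701: 1 row → Diagnosis = N ✓
PatientID=704: 2 rows → Diagnosis takes values {K, G} — violation
PatientID=690: 1 row → Diagnosis = S ✓
PatientID=694: 1 row → Diagnosis = Q ✓
PatientID=692: 2 rows → Diagnosis = H, H ✓
PatientID=700: 1 row → Diagnosis = L ✓
PatientID=707: 1 row → Diagnosis = J ✓
PatientID=695: 1 row → Diagnosis = I ✓
PatientID=693: 1 row → Diagnosis = K ✓
PatientID=705: 1 row → Diagnosis = W ✓
Two rows agree on PatientID but differ on Diagnosis, so PatientID → Diagnosis does not hold.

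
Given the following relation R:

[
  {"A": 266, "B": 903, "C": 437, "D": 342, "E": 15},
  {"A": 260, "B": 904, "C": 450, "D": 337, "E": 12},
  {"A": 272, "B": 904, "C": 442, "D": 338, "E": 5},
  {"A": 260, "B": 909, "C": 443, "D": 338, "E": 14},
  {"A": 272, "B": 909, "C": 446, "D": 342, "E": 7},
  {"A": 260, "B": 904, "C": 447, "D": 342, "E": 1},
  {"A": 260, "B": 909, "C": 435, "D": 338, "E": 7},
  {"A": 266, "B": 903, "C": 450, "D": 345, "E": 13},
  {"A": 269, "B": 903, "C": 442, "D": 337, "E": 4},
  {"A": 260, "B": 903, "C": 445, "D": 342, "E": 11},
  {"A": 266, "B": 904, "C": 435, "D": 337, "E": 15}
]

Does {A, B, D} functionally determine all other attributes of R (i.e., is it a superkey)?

No

Two distinct rows share (A=260, B=909, D=338), so {A, B, D} does not determine every attribute — not a superkey.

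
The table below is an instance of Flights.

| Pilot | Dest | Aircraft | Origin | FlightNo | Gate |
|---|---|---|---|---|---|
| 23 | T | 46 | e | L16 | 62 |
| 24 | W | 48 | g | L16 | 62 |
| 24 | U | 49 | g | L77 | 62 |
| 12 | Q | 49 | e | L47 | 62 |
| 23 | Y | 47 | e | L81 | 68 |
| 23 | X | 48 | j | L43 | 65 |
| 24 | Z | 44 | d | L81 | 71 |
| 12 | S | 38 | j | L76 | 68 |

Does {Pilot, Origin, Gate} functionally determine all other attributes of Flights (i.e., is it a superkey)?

No

Two distinct rows share (Pilot=24, Origin=g, Gate=62), so {Pilot, Origin, Gate} does not determine every attribute — not a superkey.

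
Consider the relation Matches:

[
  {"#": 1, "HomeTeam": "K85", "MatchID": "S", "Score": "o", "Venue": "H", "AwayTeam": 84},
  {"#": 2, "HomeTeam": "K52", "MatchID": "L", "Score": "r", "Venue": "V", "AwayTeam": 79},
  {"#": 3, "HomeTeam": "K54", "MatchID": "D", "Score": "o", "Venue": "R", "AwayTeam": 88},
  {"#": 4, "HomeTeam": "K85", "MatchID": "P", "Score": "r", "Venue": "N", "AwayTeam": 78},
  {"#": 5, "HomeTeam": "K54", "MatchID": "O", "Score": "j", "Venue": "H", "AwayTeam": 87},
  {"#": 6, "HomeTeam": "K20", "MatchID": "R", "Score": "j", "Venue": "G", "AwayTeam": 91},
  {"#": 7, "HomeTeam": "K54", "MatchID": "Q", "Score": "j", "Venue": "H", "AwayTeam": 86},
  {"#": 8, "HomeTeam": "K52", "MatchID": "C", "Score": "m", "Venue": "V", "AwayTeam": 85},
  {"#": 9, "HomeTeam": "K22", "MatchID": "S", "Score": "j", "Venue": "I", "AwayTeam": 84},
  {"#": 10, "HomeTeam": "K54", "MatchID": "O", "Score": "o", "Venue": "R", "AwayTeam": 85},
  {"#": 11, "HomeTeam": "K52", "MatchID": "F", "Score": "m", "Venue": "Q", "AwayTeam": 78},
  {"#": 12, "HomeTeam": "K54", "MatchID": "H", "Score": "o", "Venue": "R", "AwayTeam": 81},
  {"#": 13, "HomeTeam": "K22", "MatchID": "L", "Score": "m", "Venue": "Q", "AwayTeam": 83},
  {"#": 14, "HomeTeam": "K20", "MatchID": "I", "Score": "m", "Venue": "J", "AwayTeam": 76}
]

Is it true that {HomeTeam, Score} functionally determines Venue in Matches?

(HomeTeam=K85, Score=o): row 1 → Venue = H ✓
(HomeTeam=K52, Score=r): row 2 → Venue = V ✓
(HomeTeam=K54, Score=o): rows 3, 10, 12 → Venue = R, R, R ✓
(HomeTeam=K85, Score=r): row 4 → Venue = N ✓
(HomeTeam=K54, Score=j): rows 5, 7 → Venue = H, H ✓
(HomeTeam=K20, Score=j): row 6 → Venue = G ✓
(HomeTeam=K52, Score=m): rows 8, 11 → Venue takes values {V, Q} — violation
(HomeTeam=K22, Score=j): row 9 → Venue = I ✓
(HomeTeam=K22, Score=m): row 13 → Venue = Q ✓
(HomeTeam=K20, Score=m): row 14 → Venue = J ✓
Two rows agree on {HomeTeam, Score} but differ on Venue, so {HomeTeam, Score} -> Venue does not hold.

No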